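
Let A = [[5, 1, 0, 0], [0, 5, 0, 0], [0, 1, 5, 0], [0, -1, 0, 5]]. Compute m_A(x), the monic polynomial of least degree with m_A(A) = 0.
The characteristic polynomial factors as (x - 5)^4. The minimal polynomial is ∏(x - λ)^{k_λ} where k_λ is the size of the largest Jordan block at λ.

For λ = 5: rank(A - 5I) = 1, and the largest Jordan block has size 2 (the smallest k with rank((A - 5I)^k) = rank((A - 5I)^(k+1))).

So m_A(x) = (x - 5)^2.

m_A(x) = (x - 5)^2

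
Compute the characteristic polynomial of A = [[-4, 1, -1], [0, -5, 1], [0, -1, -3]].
xI - A = [[x + 4, -1, 1], [0, x + 5, -1], [0, 1, x + 3]].

Expanding det(xI - A) along the first row:
det(xI - A) = + (x + 4)·det([[x + 5, -1], [1, x + 3]]) - (-1)·det([[0, -1], [0, x + 3]]) + (1)·det([[0, x + 5], [0, 1]]).

Evaluating gives χ_A(x) = x^3 + 12x^2 + 48x + 64 = (x + 4)^3.

χ_A(x) = (x + 4)^3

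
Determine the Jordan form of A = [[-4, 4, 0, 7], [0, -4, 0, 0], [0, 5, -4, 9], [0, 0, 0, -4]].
The characteristic polynomial is det(xI - A) = (x + 4)^4, so the eigenvalues are -4 (algebraic multiplicity 4).

For λ = -4: rank(A + 4I) = 2, rank((A + 4I)^2) = 0. The eigenspace has dimension 4 - 2 = 2, so there are 2 Jordan blocks; the rank sequence gives block sizes [2, 2].

Assembling the blocks gives the Jordan form J above.

J = [[-4, 1, 0, 0], [0, -4, 0, 0], [0, 0, -4, 1], [0, 0, 0, -4]]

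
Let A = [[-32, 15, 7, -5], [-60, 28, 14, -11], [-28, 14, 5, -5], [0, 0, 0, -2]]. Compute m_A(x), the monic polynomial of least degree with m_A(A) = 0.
The characteristic polynomial factors as (x - 5)(x + 2)^3. The minimal polynomial is ∏(x - λ)^{k_λ} where k_λ is the size of the largest Jordan block at λ.

For λ = -2: rank(A + 2I) = 3, and the largest Jordan block has size 3 (the smallest k with rank((A + 2I)^k) = rank((A + 2I)^(k+1))).
For λ = 5: rank(A - 5I) = 3, and the largest Jordan block has size 1 (the smallest k with rank((A - 5I)^k) = rank((A - 5I)^(k+1))).

So m_A(x) = (x - 5)(x + 2)^3.

m_A(x) = (x - 5)(x + 2)^3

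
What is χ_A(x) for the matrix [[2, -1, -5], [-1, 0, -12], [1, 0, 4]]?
χ_A(x) = (x - 2)^3

xI - A = [[x - 2, 1, 5], [1, x, 12], [-1, 0, x - 4]].

Expanding det(xI - A) along the first row:
det(xI - A) = + (x - 2)·det([[x, 12], [0, x - 4]]) - (1)·det([[1, 12], [-1, x - 4]]) + (5)·det([[1, x], [-1, 0]]).

Evaluating gives χ_A(x) = x^3 - 6x^2 + 12x - 8 = (x - 2)^3.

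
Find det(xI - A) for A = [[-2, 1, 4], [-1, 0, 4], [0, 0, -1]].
χ_A(x) = (x + 1)^3

xI - A = [[x + 2, -1, -4], [1, x, -4], [0, 0, x + 1]].

Expanding det(xI - A) along the first row:
det(xI - A) = + (x + 2)·det([[x, -4], [0, x + 1]]) - (-1)·det([[1, -4], [0, x + 1]]) + (-4)·det([[1, x], [0, 0]]).

Evaluating gives χ_A(x) = x^3 + 3x^2 + 3x + 1 = (x + 1)^3.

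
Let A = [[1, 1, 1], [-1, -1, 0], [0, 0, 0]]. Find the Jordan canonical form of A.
The characteristic polynomial is det(xI - A) = x^3, so the eigenvalues are 0 (algebraic multiplicity 3).

For λ = 0: rank(A) = 2, rank(A^2) = 1, rank(A^3) = 0. The eigenspace has dimension 3 - 2 = 1, so there is 1 Jordan block; the rank sequence gives block sizes [3].

Assembling the blocks gives the Jordan form J above.

J = [[0, 1, 0], [0, 0, 1], [0, 0, 0]]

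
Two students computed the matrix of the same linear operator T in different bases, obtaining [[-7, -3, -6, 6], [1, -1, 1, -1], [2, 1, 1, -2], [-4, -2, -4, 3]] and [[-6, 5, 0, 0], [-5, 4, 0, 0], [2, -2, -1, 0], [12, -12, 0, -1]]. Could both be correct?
Both have characteristic polynomial (x + 1)^4, but the minimal polynomial of A is (x + 1)^3 while the minimal polynomial of B is (x + 1)^2. The minimal polynomial is a similarity invariant, so A and B are not similar.

No.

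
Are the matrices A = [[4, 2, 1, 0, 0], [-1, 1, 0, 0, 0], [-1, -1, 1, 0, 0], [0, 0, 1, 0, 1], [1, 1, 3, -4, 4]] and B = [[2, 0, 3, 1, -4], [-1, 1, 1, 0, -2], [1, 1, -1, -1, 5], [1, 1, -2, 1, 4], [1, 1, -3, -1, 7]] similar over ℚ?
Two matrices over a field are similar if and only if they have the same invariant factors.

Both A and B have characteristic polynomial (x - 2)^5 and minimal polynomial (x - 2)^3. Computing further, both have invariant factors (x - 2)^2, (x - 2)^3. Hence A and B are similar.

Yes.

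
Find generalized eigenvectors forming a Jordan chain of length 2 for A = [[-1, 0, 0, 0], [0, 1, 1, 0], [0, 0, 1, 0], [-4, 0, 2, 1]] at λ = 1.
We seek v_1 ∈ ker((A - I)^2) \ ker(A - I), then set v_{i+1} = (A - I) v_i.

One such chain is v_1 = [[0, 0, 1, 0]]^T, v_2 = [[0, 1, 0, 2]]^T. Check: (A - I) v_2 = [[0, 0, 0, 0]]^T = 0.

v_1 = [[0, 0, 1, 0]]^T, v_2 = [[0, 1, 0, 2]]^T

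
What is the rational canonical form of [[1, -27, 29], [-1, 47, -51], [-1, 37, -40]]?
R = [[0, 0, 0], [1, 0, -16], [0, 1, 8]]

The invariant factors of A (the non-unit diagonal entries of the Smith normal form of xI - A over ℚ[x]) are x(x - 4)^2, each dividing the next. The characteristic polynomial is their product, x(x - 4)^2.

The rational canonical form is the block-diagonal matrix of companion matrices C(f_i):
R = [[0, 0, 0], [1, 0, -16], [0, 1, 8]].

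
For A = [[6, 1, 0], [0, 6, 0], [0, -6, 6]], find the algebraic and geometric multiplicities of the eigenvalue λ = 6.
The characteristic polynomial is (x - 6)^3, so the factor x - 6 appears with exponent 3: the algebraic multiplicity is 3.

rank(A - 6I) = 1, so the eigenspace has dimension 3 - 1 = 2: the geometric multiplicity is 2.

Since 2 < 3, A is not diagonalizable.

algebraic multiplicity 3, geometric multiplicity 2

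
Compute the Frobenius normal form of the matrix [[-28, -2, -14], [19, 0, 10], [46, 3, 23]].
R = [[0, 0, -4], [1, 0, -8], [0, 1, -5]]

The invariant factors of A (the non-unit diagonal entries of the Smith normal form of xI - A over ℚ[x]) are (x + 1)(x + 2)^2, each dividing the next. The characteristic polynomial is their product, (x + 1)(x + 2)^2.

The rational canonical form is the block-diagonal matrix of companion matrices C(f_i):
R = [[0, 0, -4], [1, 0, -8], [0, 1, -5]].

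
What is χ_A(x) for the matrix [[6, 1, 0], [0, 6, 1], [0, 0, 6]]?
χ_A(x) = (x - 6)^3

xI - A = [[x - 6, -1, 0], [0, x - 6, -1], [0, 0, x - 6]].

Expanding det(xI - A) along the first row:
det(xI - A) = + (x - 6)·det([[x - 6, -1], [0, x - 6]]) - (-1)·det([[0, -1], [0, x - 6]]) + (0)·det([[0, x - 6], [0, 0]]).

Evaluating gives χ_A(x) = x^3 - 18x^2 + 108x - 216 = (x - 6)^3.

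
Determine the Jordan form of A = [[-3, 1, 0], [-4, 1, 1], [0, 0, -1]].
The characteristic polynomial is det(xI - A) = (x + 1)^3, so the eigenvalues are -1 (algebraic multiplicity 3).

For λ = -1: rank(A + I) = 2, rank((A + I)^2) = 1, rank((A + I)^3) = 0. The eigenspace has dimension 3 - 2 = 1, so there is 1 Jordan block; the rank sequence gives block sizes [3].

Assembling the blocks gives the Jordan form J above.

J = [[-1, 1, 0], [0, -1, 1], [0, 0, -1]]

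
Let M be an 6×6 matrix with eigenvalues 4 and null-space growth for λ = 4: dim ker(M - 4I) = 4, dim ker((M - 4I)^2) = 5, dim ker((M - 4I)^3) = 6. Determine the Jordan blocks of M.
λ = 4: successive nullity increments [4, 1, 1] count blocks of size ≥ k; block sizes are [3, 1, 1, 1].

Jordan blocks: (4, 3), (4, 1), (4, 1), (4, 1)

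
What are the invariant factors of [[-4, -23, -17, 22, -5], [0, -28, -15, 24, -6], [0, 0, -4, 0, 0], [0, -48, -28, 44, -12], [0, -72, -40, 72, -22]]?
The Jordan structure of A has elementary divisors (x + 4)^3, (x + 4), (x - 2). Arranging the block sizes at each eigenvalue in decreasing order and taking row products gives the invariant factors.

Invariant factors (smallest first, each dividing the next): x + 4, (x - 2)(x + 4)^3.

Check: the last factor (x - 2)(x + 4)^3 is the minimal polynomial, and the product (x - 2)(x + 4)^4 is the characteristic polynomial.

x + 4, (x - 2)(x + 4)^3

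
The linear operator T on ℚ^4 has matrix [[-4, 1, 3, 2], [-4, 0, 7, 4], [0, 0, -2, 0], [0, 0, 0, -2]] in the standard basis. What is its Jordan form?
The characteristic polynomial is det(xI - A) = (x + 2)^4, so the eigenvalues are -2 (algebraic multiplicity 4).

For λ = -2: rank(A + 2I) = 2, rank((A + 2I)^2) = 1, rank((A + 2I)^3) = 0. The eigenspace has dimension 4 - 2 = 2, so there are 2 Jordan blocks; the rank sequence gives block sizes [3, 1].

Assembling the blocks gives the Jordan form J above.

J = [[-2, 1, 0, 0], [0, -2, 1, 0], [0, 0, -2, 0], [0, 0, 0, -2]]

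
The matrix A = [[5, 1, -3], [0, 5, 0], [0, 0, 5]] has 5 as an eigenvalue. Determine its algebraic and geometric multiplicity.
The characteristic polynomial is (x - 5)^3, so the factor x - 5 appears with exponent 3: the algebraic multiplicity is 3.

rank(A - 5I) = 1, so the eigenspace has dimension 3 - 1 = 2: the geometric multiplicity is 2.

Since 2 < 3, A is not diagonalizable.

algebraic multiplicity 3, geometric multiplicity 2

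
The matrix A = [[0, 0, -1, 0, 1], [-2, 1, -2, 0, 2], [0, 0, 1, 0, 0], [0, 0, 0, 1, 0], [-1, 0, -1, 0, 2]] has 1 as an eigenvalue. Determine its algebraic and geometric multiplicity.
algebraic multiplicity 5, geometric multiplicity 4

The characteristic polynomial is (x - 1)^5, so the factor x - 1 appears with exponent 5: the algebraic multiplicity is 5.

rank(A - I) = 1, so the eigenspace has dimension 5 - 1 = 4: the geometric multiplicity is 4.

Since 4 < 5, A is not diagonalizable.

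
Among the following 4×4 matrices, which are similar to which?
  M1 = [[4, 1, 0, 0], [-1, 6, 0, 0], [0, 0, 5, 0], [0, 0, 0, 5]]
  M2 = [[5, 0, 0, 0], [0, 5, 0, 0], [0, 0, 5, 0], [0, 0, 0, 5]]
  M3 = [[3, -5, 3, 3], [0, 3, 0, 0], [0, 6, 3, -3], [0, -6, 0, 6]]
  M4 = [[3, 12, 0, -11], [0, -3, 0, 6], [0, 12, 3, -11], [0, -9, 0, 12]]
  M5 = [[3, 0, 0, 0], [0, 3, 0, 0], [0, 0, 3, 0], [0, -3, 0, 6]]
4 classes: {M1}, {M2}, {M3, M4}, {M5}

Characteristic polynomials: χ_{M1} = (x - 5)^4, χ_{M2} = (x - 5)^4, χ_{M3} = (x - 6)(x - 3)^3, χ_{M4} = (x - 6)(x - 3)^3, χ_{M5} = (x - 6)(x - 3)^3.

{M1}: invariant factors x - 5, x - 5, (x - 5)^2.

{M2}: invariant factors x - 5, x - 5, x - 5, x - 5.

{M3, M4}: invariant factors x - 3, (x - 6)(x - 3)^2.

{M5}: invariant factors x - 3, x - 3, (x - 6)(x - 3).

Matrices are similar if and only if their invariant-factor lists agree; the partition into similarity classes is {M1}, {M2}, {M3, M4}, {M5}.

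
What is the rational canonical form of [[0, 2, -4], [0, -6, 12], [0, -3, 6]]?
R = [[0, 0, 0], [0, 0, 0], [0, 1, 0]]

The invariant factors of A (the non-unit diagonal entries of the Smith normal form of xI - A over ℚ[x]) are x, x^2, each dividing the next. The characteristic polynomial is their product, x^3.

The rational canonical form is the block-diagonal matrix of companion matrices C(f_i):
R = [[0, 0, 0], [0, 0, 0], [0, 1, 0]].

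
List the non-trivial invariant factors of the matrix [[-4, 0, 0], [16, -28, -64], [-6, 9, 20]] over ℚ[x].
The Jordan structure of A has elementary divisors (x + 4)^2, (x + 4). Arranging the block sizes at each eigenvalue in decreasing order and taking row products gives the invariant factors.

Invariant factors (smallest first, each dividing the next): x + 4, (x + 4)^2.

Check: the last factor (x + 4)^2 is the minimal polynomial, and the product (x + 4)^3 is the characteristic polynomial.

x + 4, (x + 4)^2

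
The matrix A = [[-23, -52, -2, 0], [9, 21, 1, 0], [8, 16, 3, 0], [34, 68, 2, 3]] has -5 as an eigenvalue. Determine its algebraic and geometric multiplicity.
algebraic multiplicity 1, geometric multiplicity 1

The characteristic polynomial is (x - 3)^3(x + 5), so the factor x + 5 appears with exponent 1: the algebraic multiplicity is 1.

rank(A + 5I) = 3, so the eigenspace has dimension 4 - 3 = 1: the geometric multiplicity is 1.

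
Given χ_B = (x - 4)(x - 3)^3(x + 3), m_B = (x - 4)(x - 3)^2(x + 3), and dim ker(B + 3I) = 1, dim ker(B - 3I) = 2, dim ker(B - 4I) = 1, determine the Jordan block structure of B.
Jordan blocks: (-3, 1), (3, 2), (3, 1), (4, 1)

λ = -3: algebraic multiplicity 1 (exponent in χ_B), largest block size 1 (exponent in m_B), 1 block (geometric multiplicity). This forces block sizes [1].
λ = 3: algebraic multiplicity 3 (exponent in χ_B), largest block size 2 (exponent in m_B), 2 blocks (geometric multiplicity). These force block sizes [2, 1].
λ = 4: algebraic multiplicity 1 (exponent in χ_B), largest block size 1 (exponent in m_B), 1 block (geometric multiplicity). This forces block sizes [1].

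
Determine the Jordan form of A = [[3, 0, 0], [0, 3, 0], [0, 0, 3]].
J = [[3, 0, 0], [0, 3, 0], [0, 0, 3]]

The characteristic polynomial is det(xI - A) = (x - 3)^3, so the eigenvalues are 3 (algebraic multiplicity 3).

For λ = 3: rank(A - 3I) = 0. The eigenspace has dimension 3 - 0 = 3, so there are 3 Jordan blocks; the rank sequence gives block sizes [1, 1, 1].

Assembling the blocks gives the Jordan form J above.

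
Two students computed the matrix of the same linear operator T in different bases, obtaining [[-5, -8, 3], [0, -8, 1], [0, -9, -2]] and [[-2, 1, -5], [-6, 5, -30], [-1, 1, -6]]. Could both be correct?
No.

trace(A) = -15 but trace(B) = -3. The trace is a similarity invariant, so A and B are not similar.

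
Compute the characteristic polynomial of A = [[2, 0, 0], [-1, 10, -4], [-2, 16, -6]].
χ_A(x) = (x - 2)^3

xI - A = [[x - 2, 0, 0], [1, x - 10, 4], [2, -16, x + 6]].

Expanding det(xI - A) along the first row:
det(xI - A) = + (x - 2)·det([[x - 10, 4], [-16, x + 6]]) - (0)·det([[1, 4], [2, x + 6]]) + (0)·det([[1, x - 10], [2, -16]]).

Evaluating gives χ_A(x) = x^3 - 6x^2 + 12x - 8 = (x - 2)^3.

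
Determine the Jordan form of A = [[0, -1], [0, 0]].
J = [[0, 1], [0, 0]]

The characteristic polynomial is det(xI - A) = x^2, so the eigenvalues are 0 (algebraic multiplicity 2).

For λ = 0: rank(A) = 1, rank(A^2) = 0. The eigenspace has dimension 2 - 1 = 1, so there is 1 Jordan block; the rank sequence gives block sizes [2].

Assembling the blocks gives the Jordan form J above.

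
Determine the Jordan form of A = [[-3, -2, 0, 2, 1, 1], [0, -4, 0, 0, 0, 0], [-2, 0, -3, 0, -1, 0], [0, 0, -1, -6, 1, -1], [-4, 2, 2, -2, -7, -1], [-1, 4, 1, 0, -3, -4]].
The characteristic polynomial is det(xI - A) = (x + 4)^3(x + 5)^3, so the eigenvalues are -5 (algebraic multiplicity 3), -4 (algebraic multiplicity 3).

For λ = -5: rank(A + 5I) = 5, rank((A + 5I)^2) = 4, rank((A + 5I)^3) = 3. The eigenspace has dimension 6 - 5 = 1, so there is 1 Jordan block; the rank sequence gives block sizes [3].

For λ = -4: rank(A + 4I) = 4, rank((A + 4I)^2) = 3. The eigenspace has dimension 6 - 4 = 2, so there are 2 Jordan blocks; the rank sequence gives block sizes [2, 1].

Assembling the blocks gives the Jordan form J above.

J = [[-5, 1, 0, 0, 0, 0], [0, -5, 1, 0, 0, 0], [0, 0, -5, 0, 0, 0], [0, 0, 0, -4, 1, 0], [0, 0, 0, 0, -4, 0], [0, 0, 0, 0, 0, -4]]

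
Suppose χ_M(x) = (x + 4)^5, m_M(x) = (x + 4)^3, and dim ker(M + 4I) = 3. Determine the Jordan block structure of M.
λ = -4: algebraic multiplicity 5 (exponent in χ_M), largest block size 3 (exponent in m_M), 3 blocks (geometric multiplicity). These force block sizes [3, 1, 1].

Jordan blocks: (-4, 3), (-4, 1), (-4, 1)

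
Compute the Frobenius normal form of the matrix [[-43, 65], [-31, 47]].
R = [[0, 6], [1, 4]]

The invariant factors of A (the non-unit diagonal entries of the Smith normal form of xI - A over ℚ[x]) are x^2 - 4x - 6, each dividing the next. The characteristic polynomial is their product, x^2 - 4x - 6.

The rational canonical form is the block-diagonal matrix of companion matrices C(f_i):
R = [[0, 6], [1, 4]].

Note the characteristic polynomial does not split into linear factors over ℚ, so A has no Jordan form over ℚ; the rational canonical form exists over any field.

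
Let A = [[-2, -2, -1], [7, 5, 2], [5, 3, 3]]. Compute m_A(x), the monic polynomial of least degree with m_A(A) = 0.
m_A(x) = (x - 2)^3

The characteristic polynomial factors as (x - 2)^3. The minimal polynomial is ∏(x - λ)^{k_λ} where k_λ is the size of the largest Jordan block at λ.

For λ = 2: rank(A - 2I) = 2, and the largest Jordan block has size 3 (the smallest k with rank((A - 2I)^k) = rank((A - 2I)^(k+1))).

So m_A(x) = (x - 2)^3.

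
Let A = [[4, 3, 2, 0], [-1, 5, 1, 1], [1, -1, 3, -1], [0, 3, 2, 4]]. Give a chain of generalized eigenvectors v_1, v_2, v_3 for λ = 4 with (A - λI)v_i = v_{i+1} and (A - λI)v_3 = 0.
v_1 = [[0, 2, -3, 2]]^T, v_2 = [[0, 1, -1, 0]]^T, v_3 = [[1, 0, 0, 1]]^T

We seek v_1 ∈ ker((A - 4I)^3) \ ker((A - 4I)^2), then set v_{i+1} = (A - 4I) v_i.

One such chain is v_1 = [[0, 2, -3, 2]]^T, v_2 = [[0, 1, -1, 0]]^T, v_3 = [[1, 0, 0, 1]]^T. Check: (A - 4I) v_3 = [[0, 0, 0, 0]]^T = 0.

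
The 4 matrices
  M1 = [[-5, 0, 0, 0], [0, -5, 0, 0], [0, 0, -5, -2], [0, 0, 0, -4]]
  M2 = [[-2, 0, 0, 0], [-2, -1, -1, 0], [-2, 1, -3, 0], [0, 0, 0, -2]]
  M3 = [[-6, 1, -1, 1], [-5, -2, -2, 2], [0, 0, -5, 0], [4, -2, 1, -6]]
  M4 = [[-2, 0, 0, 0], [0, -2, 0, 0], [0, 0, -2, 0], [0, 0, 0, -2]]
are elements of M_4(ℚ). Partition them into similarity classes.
Characteristic polynomials: χ_{M1} = (x + 4)(x + 5)^3, χ_{M2} = (x + 2)^4, χ_{M3} = (x + 4)(x + 5)^3, χ_{M4} = (x + 2)^4.

{M1}: invariant factors x + 5, x + 5, (x + 4)(x + 5).

{M2}: invariant factors x + 2, x + 2, (x + 2)^2.

{M3}: invariant factors x + 5, (x + 4)(x + 5)^2.

{M4}: invariant factors x + 2, x + 2, x + 2, x + 2.

Matrices are similar if and only if their invariant-factor lists agree; the partition into similarity classes is {M1}, {M2}, {M3}, {M4}.

4 classes: {M1}, {M2}, {M3}, {M4}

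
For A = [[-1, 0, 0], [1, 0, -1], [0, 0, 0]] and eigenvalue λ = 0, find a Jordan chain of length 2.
We seek v_1 ∈ ker(A^2) \ ker(A), then set v_{i+1} = A v_i.

One such chain is v_1 = [[0, -1, 1]]^T, v_2 = [[0, -1, 0]]^T. Check: A v_2 = [[0, 0, 0]]^T = 0.

v_1 = [[0, -1, 1]]^T, v_2 = [[0, -1, 0]]^T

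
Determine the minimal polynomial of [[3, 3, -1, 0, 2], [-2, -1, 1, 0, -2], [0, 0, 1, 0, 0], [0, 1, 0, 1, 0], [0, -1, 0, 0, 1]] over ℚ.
m_A(x) = (x - 1)^3

The characteristic polynomial factors as (x - 1)^5. The minimal polynomial is ∏(x - λ)^{k_λ} where k_λ is the size of the largest Jordan block at λ.

For λ = 1: rank(A - I) = 2, and the largest Jordan block has size 3 (the smallest k with rank((A - I)^k) = rank((A - I)^(k+1))).

So m_A(x) = (x - 1)^3.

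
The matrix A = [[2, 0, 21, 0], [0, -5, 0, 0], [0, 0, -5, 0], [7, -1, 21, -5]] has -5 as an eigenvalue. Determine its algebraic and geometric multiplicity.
The characteristic polynomial is (x - 2)(x + 5)^3, so the factor x + 5 appears with exponent 3: the algebraic multiplicity is 3.

rank(A + 5I) = 2, so the eigenspace has dimension 4 - 2 = 2: the geometric multiplicity is 2.

Since 2 < 3, A is not diagonalizable.

algebraic multiplicity 3, geometric multiplicity 2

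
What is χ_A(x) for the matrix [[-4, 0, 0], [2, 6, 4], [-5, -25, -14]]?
xI - A = [[x + 4, 0, 0], [-2, x - 6, -4], [5, 25, x + 14]].

Expanding det(xI - A) along the first row:
det(xI - A) = + (x + 4)·det([[x - 6, -4], [25, x + 14]]) - (0)·det([[-2, -4], [5, x + 14]]) + (0)·det([[-2, x - 6], [5, 25]]).

Evaluating gives χ_A(x) = x^3 + 12x^2 + 48x + 64 = (x + 4)^3.

χ_A(x) = (x + 4)^3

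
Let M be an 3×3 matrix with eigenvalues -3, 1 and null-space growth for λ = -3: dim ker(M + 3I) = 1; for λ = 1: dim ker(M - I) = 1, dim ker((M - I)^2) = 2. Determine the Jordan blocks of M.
λ = -3: successive nullity increments [1] count blocks of size ≥ k; block sizes are [1].
λ = 1: successive nullity increments [1, 1] count blocks of size ≥ k; block sizes are [2].

Jordan blocks: (-3, 1), (1, 2)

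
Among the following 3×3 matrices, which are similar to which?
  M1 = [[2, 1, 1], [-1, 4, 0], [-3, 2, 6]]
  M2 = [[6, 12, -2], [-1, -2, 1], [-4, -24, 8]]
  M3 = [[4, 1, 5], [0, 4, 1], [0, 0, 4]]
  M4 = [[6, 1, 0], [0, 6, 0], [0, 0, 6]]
3 classes: {M1, M3}, {M2}, {M4}

Characteristic polynomials: χ_{M1} = (x - 4)^3, χ_{M2} = (x - 4)^3, χ_{M3} = (x - 4)^3, χ_{M4} = (x - 6)^3.

{M1, M3}: invariant factors (x - 4)^3.

{M2}: invariant factors x - 4, (x - 4)^2.

{M4}: invariant factors x - 6, (x - 6)^2.

Matrices are similar if and only if their invariant-factor lists agree; the partition into similarity classes is {M1, M3}, {M2}, {M4}.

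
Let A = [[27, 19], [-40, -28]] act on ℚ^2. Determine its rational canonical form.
The invariant factors of A (the non-unit diagonal entries of the Smith normal form of xI - A over ℚ[x]) are x^2 + x + 4, each dividing the next. The characteristic polynomial is their product, x^2 + x + 4.

The rational canonical form is the block-diagonal matrix of companion matrices C(f_i):
R = [[0, -4], [1, -1]].

Note the characteristic polynomial does not split into linear factors over ℚ, so A has no Jordan form over ℚ; the rational canonical form exists over any field.

R = [[0, -4], [1, -1]]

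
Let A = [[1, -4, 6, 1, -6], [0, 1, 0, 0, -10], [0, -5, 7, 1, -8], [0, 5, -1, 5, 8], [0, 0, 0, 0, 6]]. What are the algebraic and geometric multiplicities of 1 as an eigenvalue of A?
algebraic multiplicity 2, geometric multiplicity 1

The characteristic polynomial is (x - 6)^3(x - 1)^2, so the factor x - 1 appears with exponent 2: the algebraic multiplicity is 2.

rank(A - I) = 4, so the eigenspace has dimension 5 - 4 = 1: the geometric multiplicity is 1.

Since 1 < 2, A is not diagonalizable.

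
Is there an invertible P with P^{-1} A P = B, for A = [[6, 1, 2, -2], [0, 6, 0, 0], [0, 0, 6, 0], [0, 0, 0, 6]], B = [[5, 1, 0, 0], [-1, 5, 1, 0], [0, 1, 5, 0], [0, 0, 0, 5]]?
No.

trace(A) = 24 but trace(B) = 20. The trace is a similarity invariant, so A and B are not similar.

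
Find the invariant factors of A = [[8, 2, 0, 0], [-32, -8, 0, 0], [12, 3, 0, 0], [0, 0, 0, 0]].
x, x, x^2

The Jordan structure of A has elementary divisors x^2, x, x. Arranging the block sizes at each eigenvalue in decreasing order and taking row products gives the invariant factors.

Invariant factors (smallest first, each dividing the next): x, x, x^2.

Check: the last factor x^2 is the minimal polynomial, and the product x^4 is the characteristic polynomial.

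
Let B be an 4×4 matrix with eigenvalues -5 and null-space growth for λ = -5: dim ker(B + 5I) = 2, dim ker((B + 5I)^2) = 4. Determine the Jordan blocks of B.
Jordan blocks: (-5, 2), (-5, 2)

λ = -5: successive nullity increments [2, 2] count blocks of size ≥ k; block sizes are [2, 2].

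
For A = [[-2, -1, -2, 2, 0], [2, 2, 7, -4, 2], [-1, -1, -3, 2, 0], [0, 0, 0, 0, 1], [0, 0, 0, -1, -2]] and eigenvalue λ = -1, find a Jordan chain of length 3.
v_1 = [[-1, 0, 0, 0, 0]]^T, v_2 = [[1, -2, 1, 0, 0]]^T, v_3 = [[-1, 3, -1, 0, 0]]^T

We seek v_1 ∈ ker((A + I)^3) \ ker((A + I)^2), then set v_{i+1} = (A + I) v_i.

One such chain is v_1 = [[-1, 0, 0, 0, 0]]^T, v_2 = [[1, -2, 1, 0, 0]]^T, v_3 = [[-1, 3, -1, 0, 0]]^T. Check: (A + I) v_3 = [[0, 0, 0, 0, 0]]^T = 0.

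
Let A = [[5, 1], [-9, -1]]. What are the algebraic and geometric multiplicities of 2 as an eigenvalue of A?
algebraic multiplicity 2, geometric multiplicity 1

The characteristic polynomial is (x - 2)^2, so the factor x - 2 appears with exponent 2: the algebraic multiplicity is 2.

rank(A - 2I) = 1, so the eigenspace has dimension 2 - 1 = 1: the geometric multiplicity is 1.

Since 1 < 2, A is not diagonalizable.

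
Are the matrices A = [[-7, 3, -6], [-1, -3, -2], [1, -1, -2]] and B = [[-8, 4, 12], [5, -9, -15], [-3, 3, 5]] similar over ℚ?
Yes.

Two matrices over a field are similar if and only if they have the same invariant factors.

Both A and B have characteristic polynomial (x + 4)^3 and minimal polynomial (x + 4)^2. Computing further, both have invariant factors x + 4, (x + 4)^2. Hence A and B are similar.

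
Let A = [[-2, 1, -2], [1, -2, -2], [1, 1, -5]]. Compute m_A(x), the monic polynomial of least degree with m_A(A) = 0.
m_A(x) = (x + 3)^2

The characteristic polynomial factors as (x + 3)^3. The minimal polynomial is ∏(x - λ)^{k_λ} where k_λ is the size of the largest Jordan block at λ.

For λ = -3: rank(A + 3I) = 1, and the largest Jordan block has size 2 (the smallest k with rank((A + 3I)^k) = rank((A + 3I)^(k+1))).

So m_A(x) = (x + 3)^2.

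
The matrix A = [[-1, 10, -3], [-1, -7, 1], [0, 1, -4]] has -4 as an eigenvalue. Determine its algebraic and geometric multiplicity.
algebraic multiplicity 3, geometric multiplicity 1

The characteristic polynomial is (x + 4)^3, so the factor x + 4 appears with exponent 3: the algebraic multiplicity is 3.

rank(A + 4I) = 2, so the eigenspace has dimension 3 - 2 = 1: the geometric multiplicity is 1.

Since 1 < 3, A is not diagonalizable.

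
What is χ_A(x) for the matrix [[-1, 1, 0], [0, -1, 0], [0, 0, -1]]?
χ_A(x) = (x + 1)^3

xI - A = [[x + 1, -1, 0], [0, x + 1, 0], [0, 0, x + 1]].

Expanding det(xI - A) along the first row:
det(xI - A) = + (x + 1)·det([[x + 1, 0], [0, x + 1]]) - (-1)·det([[0, 0], [0, x + 1]]) + (0)·det([[0, x + 1], [0, 0]]).

Evaluating gives χ_A(x) = x^3 + 3x^2 + 3x + 1 = (x + 1)^3.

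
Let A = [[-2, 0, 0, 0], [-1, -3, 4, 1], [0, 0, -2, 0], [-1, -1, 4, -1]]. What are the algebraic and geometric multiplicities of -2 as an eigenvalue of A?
algebraic multiplicity 4, geometric multiplicity 3

The characteristic polynomial is (x + 2)^4, so the factor x + 2 appears with exponent 4: the algebraic multiplicity is 4.

rank(A + 2I) = 1, so the eigenspace has dimension 4 - 1 = 3: the geometric multiplicity is 3.

Since 3 < 4, A is not diagonalizable.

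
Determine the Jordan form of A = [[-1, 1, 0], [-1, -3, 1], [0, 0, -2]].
The characteristic polynomial is det(xI - A) = (x + 2)^3, so the eigenvalues are -2 (algebraic multiplicity 3).

For λ = -2: rank(A + 2I) = 2, rank((A + 2I)^2) = 1, rank((A + 2I)^3) = 0. The eigenspace has dimension 3 - 2 = 1, so there is 1 Jordan block; the rank sequence gives block sizes [3].

Assembling the blocks gives the Jordan form J above.

J = [[-2, 1, 0], [0, -2, 1], [0, 0, -2]]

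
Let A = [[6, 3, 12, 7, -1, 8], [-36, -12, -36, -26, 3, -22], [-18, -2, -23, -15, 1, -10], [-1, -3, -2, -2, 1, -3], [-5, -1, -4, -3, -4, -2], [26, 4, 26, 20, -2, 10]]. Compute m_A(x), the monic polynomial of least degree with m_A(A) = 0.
The characteristic polynomial factors as x(x + 5)^5. The minimal polynomial is ∏(x - λ)^{k_λ} where k_λ is the size of the largest Jordan block at λ.

For λ = -5: rank(A + 5I) = 4, and the largest Jordan block has size 3 (the smallest k with rank((A + 5I)^k) = rank((A + 5I)^(k+1))).
For λ = 0: rank(A) = 5, and the largest Jordan block has size 1 (the smallest k with rank(A^k) = rank(A^(k+1))).

So m_A(x) = x(x + 5)^3.

m_A(x) = x(x + 5)^3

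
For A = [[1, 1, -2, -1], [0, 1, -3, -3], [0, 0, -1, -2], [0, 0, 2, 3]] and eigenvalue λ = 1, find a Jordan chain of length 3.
We seek v_1 ∈ ker((A - I)^3) \ ker((A - I)^2), then set v_{i+1} = (A - I) v_i.

One such chain is v_1 = [[0, 0, 1, -2]]^T, v_2 = [[0, 3, 2, -2]]^T, v_3 = [[1, 0, 0, 0]]^T. Check: (A - I) v_3 = [[0, 0, 0, 0]]^T = 0.

v_1 = [[0, 0, 1, -2]]^T, v_2 = [[0, 3, 2, -2]]^T, v_3 = [[1, 0, 0, 0]]^T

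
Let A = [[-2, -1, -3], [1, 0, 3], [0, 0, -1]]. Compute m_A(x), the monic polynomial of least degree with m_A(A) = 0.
The characteristic polynomial factors as (x + 1)^3. The minimal polynomial is ∏(x - λ)^{k_λ} where k_λ is the size of the largest Jordan block at λ.

For λ = -1: rank(A + I) = 1, and the largest Jordan block has size 2 (the smallest k with rank((A + I)^k) = rank((A + I)^(k+1))).

So m_A(x) = (x + 1)^2.

m_A(x) = (x + 1)^2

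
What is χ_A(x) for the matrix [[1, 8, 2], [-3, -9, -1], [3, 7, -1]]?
χ_A(x) = (x + 2)^2(x + 5)

xI - A = [[x - 1, -8, -2], [3, x + 9, 1], [-3, -7, x + 1]].

Expanding det(xI - A) along the first row:
det(xI - A) = + (x - 1)·det([[x + 9, 1], [-7, x + 1]]) - (-8)·det([[3, 1], [-3, x + 1]]) + (-2)·det([[3, x + 9], [-3, -7]]).

Evaluating gives χ_A(x) = x^3 + 9x^2 + 24x + 20 = (x + 2)^2(x + 5).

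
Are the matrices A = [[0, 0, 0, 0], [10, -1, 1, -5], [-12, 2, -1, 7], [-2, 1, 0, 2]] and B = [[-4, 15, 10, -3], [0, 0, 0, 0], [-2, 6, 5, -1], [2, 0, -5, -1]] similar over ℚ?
Yes.

Two matrices over a field are similar if and only if they have the same invariant factors.

Both A and B have characteristic polynomial x^4 and minimal polynomial x^3. Computing further, both have invariant factors x, x^3. Hence A and B are similar.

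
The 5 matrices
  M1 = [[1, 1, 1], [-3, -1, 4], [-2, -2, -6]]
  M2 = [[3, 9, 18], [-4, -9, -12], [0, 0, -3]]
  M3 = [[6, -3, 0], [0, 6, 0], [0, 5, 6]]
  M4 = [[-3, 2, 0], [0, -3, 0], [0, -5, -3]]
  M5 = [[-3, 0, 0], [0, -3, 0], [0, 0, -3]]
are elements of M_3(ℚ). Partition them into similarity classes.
4 classes: {M1}, {M2, M4}, {M3}, {M5}

Characteristic polynomials: χ_{M1} = (x + 2)^3, χ_{M2} = (x + 3)^3, χ_{M3} = (x - 6)^3, χ_{M4} = (x + 3)^3, χ_{M5} = (x + 3)^3.

{M1}: invariant factors (x + 2)^3.

{M2, M4}: invariant factors x + 3, (x + 3)^2.

{M3}: invariant factors x - 6, (x - 6)^2.

{M5}: invariant factors x + 3, x + 3, x + 3.

Matrices are similar if and only if their invariant-factor lists agree; the partition into similarity classes is {M1}, {M2, M4}, {M3}, {M5}.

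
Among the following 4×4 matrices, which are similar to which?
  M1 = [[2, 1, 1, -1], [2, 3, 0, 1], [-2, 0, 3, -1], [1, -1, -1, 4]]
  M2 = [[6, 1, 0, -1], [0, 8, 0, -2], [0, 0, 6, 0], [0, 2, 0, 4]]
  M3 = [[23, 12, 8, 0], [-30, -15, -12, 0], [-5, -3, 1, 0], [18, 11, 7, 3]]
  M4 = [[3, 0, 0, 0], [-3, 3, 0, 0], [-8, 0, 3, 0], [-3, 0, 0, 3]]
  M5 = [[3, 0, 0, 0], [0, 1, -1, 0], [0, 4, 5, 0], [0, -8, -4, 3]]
3 classes: {M1, M3}, {M2}, {M4, M5}

Characteristic polynomials: χ_{M1} = (x - 3)^4, χ_{M2} = (x - 6)^4, χ_{M3} = (x - 3)^4, χ_{M4} = (x - 3)^4, χ_{M5} = (x - 3)^4.

{M1, M3}: invariant factors x - 3, (x - 3)^3.

{M2}: invariant factors x - 6, x - 6, (x - 6)^2.

{M4, M5}: invariant factors x - 3, x - 3, (x - 3)^2.

Matrices are similar if and only if their invariant-factor lists agree; the partition into similarity classes is {M1, M3}, {M2}, {M4, M5}.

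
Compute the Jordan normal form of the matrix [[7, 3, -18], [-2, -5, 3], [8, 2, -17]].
The characteristic polynomial is det(xI - A) = (x + 5)^3, so the eigenvalues are -5 (algebraic multiplicity 3).

For λ = -5: rank(A + 5I) = 2, rank((A + 5I)^2) = 1, rank((A + 5I)^3) = 0. The eigenspace has dimension 3 - 2 = 1, so there is 1 Jordan block; the rank sequence gives block sizes [3].

Assembling the blocks gives the Jordan form J above.

J = [[-5, 1, 0], [0, -5, 1], [0, 0, -5]]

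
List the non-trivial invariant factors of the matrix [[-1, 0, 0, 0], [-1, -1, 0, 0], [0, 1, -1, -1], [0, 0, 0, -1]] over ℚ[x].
x + 1, (x + 1)^3

The Jordan structure of A has elementary divisors (x + 1)^3, (x + 1). Arranging the block sizes at each eigenvalue in decreasing order and taking row products gives the invariant factors.

Invariant factors (smallest first, each dividing the next): x + 1, (x + 1)^3.

Check: the last factor (x + 1)^3 is the minimal polynomial, and the product (x + 1)^4 is the characteristic polynomial.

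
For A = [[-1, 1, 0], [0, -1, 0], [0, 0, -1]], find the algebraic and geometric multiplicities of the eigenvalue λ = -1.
The characteristic polynomial is (x + 1)^3, so the factor x + 1 appears with exponent 3: the algebraic multiplicity is 3.

rank(A + I) = 1, so the eigenspace has dimension 3 - 1 = 2: the geometric multiplicity is 2.

Since 2 < 3, A is not diagonalizable.

algebraic multiplicity 3, geometric multiplicity 2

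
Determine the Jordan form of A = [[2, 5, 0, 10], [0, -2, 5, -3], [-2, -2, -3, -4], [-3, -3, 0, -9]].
The characteristic polynomial is det(xI - A) = (x + 3)^4, so the eigenvalues are -3 (algebraic multiplicity 4).

For λ = -3: rank(A + 3I) = 2, rank((A + 3I)^2) = 1, rank((A + 3I)^3) = 0. The eigenspace has dimension 4 - 2 = 2, so there are 2 Jordan blocks; the rank sequence gives block sizes [3, 1].

Assembling the blocks gives the Jordan form J above.

J = [[-3, 1, 0, 0], [0, -3, 1, 0], [0, 0, -3, 0], [0, 0, 0, -3]]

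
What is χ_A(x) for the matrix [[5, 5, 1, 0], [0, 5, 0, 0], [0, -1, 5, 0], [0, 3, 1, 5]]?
χ_A(x) = (x - 5)^4

xI - A = [[x - 5, -5, -1, 0], [0, x - 5, 0, 0], [0, 1, x - 5, 0], [0, -3, -1, x - 5]].

Expanding det(xI - A) along the first row:
det(xI - A) = + (x - 5)·det([[x - 5, 0, 0], [1, x - 5, 0], [-3, -1, x - 5]]) - (-5)·det([[0, 0, 0], [0, x - 5, 0], [0, -1, x - 5]]) + (-1)·det([[0, x - 5, 0], [0, 1, 0], [0, -3, x - 5]]) - (0)·det([[0, x - 5, 0], [0, 1, x - 5], [0, -3, -1]]).

Evaluating gives χ_A(x) = x^4 - 20x^3 + 150x^2 - 500x + 625 = (x - 5)^4.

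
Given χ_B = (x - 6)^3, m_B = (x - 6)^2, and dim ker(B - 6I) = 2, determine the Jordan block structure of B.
λ = 6: algebraic multiplicity 3 (exponent in χ_B), largest block size 2 (exponent in m_B), 2 blocks (geometric multiplicity). These force block sizes [2, 1].

Jordan blocks: (6, 2), (6, 1)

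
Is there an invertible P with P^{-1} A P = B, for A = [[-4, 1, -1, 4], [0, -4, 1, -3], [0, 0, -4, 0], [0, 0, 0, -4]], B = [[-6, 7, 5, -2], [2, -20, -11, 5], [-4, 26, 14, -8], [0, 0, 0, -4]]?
Yes.

Two matrices over a field are similar if and only if they have the same invariant factors.

Both A and B have characteristic polynomial (x + 4)^4 and minimal polynomial (x + 4)^3. Computing further, both have invariant factors x + 4, (x + 4)^3. Hence A and B are similar.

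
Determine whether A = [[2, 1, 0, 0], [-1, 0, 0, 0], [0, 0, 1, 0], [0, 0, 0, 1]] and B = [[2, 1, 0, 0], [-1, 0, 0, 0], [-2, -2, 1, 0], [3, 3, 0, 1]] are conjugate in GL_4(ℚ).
Two matrices over a field are similar if and only if they have the same invariant factors.

Both A and B have characteristic polynomial (x - 1)^4 and minimal polynomial (x - 1)^2. Computing further, both have invariant factors x - 1, x - 1, (x - 1)^2. Hence A and B are similar.

Yes.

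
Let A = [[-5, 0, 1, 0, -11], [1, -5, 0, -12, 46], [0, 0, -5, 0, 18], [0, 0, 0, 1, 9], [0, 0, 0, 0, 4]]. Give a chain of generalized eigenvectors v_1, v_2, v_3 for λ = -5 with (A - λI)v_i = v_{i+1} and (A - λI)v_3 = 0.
v_1 = [[0, 2, 1, 0, 0]]^T, v_2 = [[1, 0, 0, 0, 0]]^T, v_3 = [[0, 1, 0, 0, 0]]^T

We seek v_1 ∈ ker((A + 5I)^3) \ ker((A + 5I)^2), then set v_{i+1} = (A + 5I) v_i.

One such chain is v_1 = [[0, 2, 1, 0, 0]]^T, v_2 = [[1, 0, 0, 0, 0]]^T, v_3 = [[0, 1, 0, 0, 0]]^T. Check: (A + 5I) v_3 = [[0, 0, 0, 0, 0]]^T = 0.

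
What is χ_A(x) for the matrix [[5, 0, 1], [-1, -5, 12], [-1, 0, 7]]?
xI - A = [[x - 5, 0, -1], [1, x + 5, -12], [1, 0, x - 7]].

Expanding det(xI - A) along the first row:
det(xI - A) = + (x - 5)·det([[x + 5, -12], [0, x - 7]]) - (0)·det([[1, -12], [1, x - 7]]) + (-1)·det([[1, x + 5], [1, 0]]).

Evaluating gives χ_A(x) = x^3 - 7x^2 - 24x + 180 = (x - 6)^2(x + 5).

χ_A(x) = (x - 6)^2(x + 5)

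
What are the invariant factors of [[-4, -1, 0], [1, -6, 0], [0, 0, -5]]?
x + 5, (x + 5)^2

The Jordan structure of A has elementary divisors (x + 5)^2, (x + 5). Arranging the block sizes at each eigenvalue in decreasing order and taking row products gives the invariant factors.

Invariant factors (smallest first, each dividing the next): x + 5, (x + 5)^2.

Check: the last factor (x + 5)^2 is the minimal polynomial, and the product (x + 5)^3 is the characteristic polynomial.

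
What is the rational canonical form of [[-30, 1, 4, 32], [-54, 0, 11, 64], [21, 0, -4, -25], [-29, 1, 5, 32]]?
R = [[0, 0, 0, -25], [1, 0, 0, 10], [0, 1, 0, 9], [0, 0, 1, -2]]

The invariant factors of A (the non-unit diagonal entries of the Smith normal form of xI - A over ℚ[x]) are (x^2 + x - 5)^2, each dividing the next. The characteristic polynomial is their product, (x^2 + x - 5)^2.

The rational canonical form is the block-diagonal matrix of companion matrices C(f_i):
R = [[0, 0, 0, -25], [1, 0, 0, 10], [0, 1, 0, 9], [0, 0, 1, -2]].

Note the characteristic polynomial does not split into linear factors over ℚ, so A has no Jordan form over ℚ; the rational canonical form exists over any field.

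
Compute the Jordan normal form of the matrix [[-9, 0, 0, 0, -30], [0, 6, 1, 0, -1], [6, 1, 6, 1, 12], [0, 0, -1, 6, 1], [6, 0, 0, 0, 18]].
J = [[3, 0, 0, 0, 0], [0, 6, 1, 0, 0], [0, 0, 6, 1, 0], [0, 0, 0, 6, 0], [0, 0, 0, 0, 6]]

The characteristic polynomial is det(xI - A) = (x - 6)^4(x - 3), so the eigenvalues are 3 (algebraic multiplicity 1), 6 (algebraic multiplicity 4).

For λ = 3: algebraic multiplicity 1 gives one 1×1 block.

For λ = 6: rank(A - 6I) = 3, rank((A - 6I)^2) = 2, rank((A - 6I)^3) = 1. The eigenspace has dimension 5 - 3 = 2, so there are 2 Jordan blocks; the rank sequence gives block sizes [3, 1].

Assembling the blocks gives the Jordan form J above.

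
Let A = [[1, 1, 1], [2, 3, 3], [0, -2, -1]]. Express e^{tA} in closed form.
A has Jordan form J = [[1, 1, 0], [0, 1, 1], [0, 0, 1]] with A = PJP^{-1}, so e^{tA} = P e^{tJ} P^{-1}.

For a Jordan block J_k(λ), e^{tJ_k(λ)} = e^{λt} · (I + tN + t^2 N^2/2! + ... + t^{k-1} N^{k-1}/(k-1)!) where N is the nilpotent superdiagonal part.

Assembling the blocks and conjugating back gives the entries of e^{tA} as shown above.

e^{tA} = [[(t^2 + 1)*e^{t}, t*e^{t}, t*(t + 2)*e^{t}/2], [2*t*(t + 1)*e^{t}, (2*t + 1)*e^{t}, t*(t + 3)*e^{t}], [-2*t^2*e^{t}, -2*t*e^{t}, (-t^2 - 2*t + 1)*e^{t}]]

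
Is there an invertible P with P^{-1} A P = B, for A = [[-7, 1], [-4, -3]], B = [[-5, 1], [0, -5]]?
Two matrices over a field are similar if and only if they have the same invariant factors.

Both A and B have characteristic polynomial (x + 5)^2 and minimal polynomial (x + 5)^2. Computing further, both have invariant factors (x + 5)^2. Hence A and B are similar.

Yes.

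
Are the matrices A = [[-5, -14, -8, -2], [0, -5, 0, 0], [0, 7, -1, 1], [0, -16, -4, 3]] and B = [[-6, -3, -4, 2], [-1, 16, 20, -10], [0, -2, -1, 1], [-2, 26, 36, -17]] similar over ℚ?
Both have characteristic polynomial (x - 1)^2(x + 5)^2, but the minimal polynomial of A is (x - 1)^2(x + 5) while the minimal polynomial of B is (x - 1)^2(x + 5)^2. The minimal polynomial is a similarity invariant, so A and B are not similar.

No.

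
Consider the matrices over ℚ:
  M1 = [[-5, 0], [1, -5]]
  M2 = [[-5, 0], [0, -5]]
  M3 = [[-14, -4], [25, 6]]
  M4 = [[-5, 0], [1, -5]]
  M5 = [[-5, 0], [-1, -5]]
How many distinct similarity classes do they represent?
3 classes: {M1, M4, M5}, {M2}, {M3}

Characteristic polynomials: χ_{M1} = (x + 5)^2, χ_{M2} = (x + 5)^2, χ_{M3} = (x + 4)^2, χ_{M4} = (x + 5)^2, χ_{M5} = (x + 5)^2.

{M1, M4, M5}: invariant factors (x + 5)^2.

{M2}: invariant factors x + 5, x + 5.

{M3}: invariant factors (x + 4)^2.

Matrices are similar if and only if their invariant-factor lists agree; the partition into similarity classes is {M1, M4, M5}, {M2}, {M3}.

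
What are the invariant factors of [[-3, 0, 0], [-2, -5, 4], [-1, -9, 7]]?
(x - 1)^2(x + 3)

The Jordan structure of A has elementary divisors (x + 3), (x - 1)^2. Arranging the block sizes at each eigenvalue in decreasing order and taking row products gives the invariant factors.

Invariant factors (smallest first, each dividing the next): (x - 1)^2(x + 3).

Check: the last factor (x - 1)^2(x + 3) is the minimal polynomial, and the product (x - 1)^2(x + 3) is the characteristic polynomial.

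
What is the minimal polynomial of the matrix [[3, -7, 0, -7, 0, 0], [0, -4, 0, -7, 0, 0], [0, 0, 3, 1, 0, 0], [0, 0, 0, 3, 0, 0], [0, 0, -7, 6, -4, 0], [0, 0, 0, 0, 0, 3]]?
The characteristic polynomial factors as (x - 3)^4(x + 4)^2. The minimal polynomial is ∏(x - λ)^{k_λ} where k_λ is the size of the largest Jordan block at λ.

For λ = -4: rank(A + 4I) = 4, and the largest Jordan block has size 1 (the smallest k with rank((A + 4I)^k) = rank((A + 4I)^(k+1))).
For λ = 3: rank(A - 3I) = 3, and the largest Jordan block has size 2 (the smallest k with rank((A - 3I)^k) = rank((A - 3I)^(k+1))).

So m_A(x) = (x - 3)^2(x + 4).

m_A(x) = (x - 3)^2(x + 4)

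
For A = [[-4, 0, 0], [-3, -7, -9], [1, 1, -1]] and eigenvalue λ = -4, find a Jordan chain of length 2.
We seek v_1 ∈ ker((A + 4I)^2) \ ker(A + 4I), then set v_{i+1} = (A + 4I) v_i.

One such chain is v_1 = [[1, 3, -1]]^T, v_2 = [[0, -3, 1]]^T. Check: (A + 4I) v_2 = [[0, 0, 0]]^T = 0.

v_1 = [[1, 3, -1]]^T, v_2 = [[0, -3, 1]]^T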